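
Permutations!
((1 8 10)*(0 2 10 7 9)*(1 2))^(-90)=(10)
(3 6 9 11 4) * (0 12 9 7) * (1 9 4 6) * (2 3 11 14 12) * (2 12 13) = (0 12 4 11 6 7)(1 9 14 13 2 3) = [12, 9, 3, 1, 11, 5, 7, 0, 8, 14, 10, 6, 4, 2, 13]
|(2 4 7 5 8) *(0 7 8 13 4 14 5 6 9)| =|(0 7 6 9)(2 14 5 13 4 8)| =12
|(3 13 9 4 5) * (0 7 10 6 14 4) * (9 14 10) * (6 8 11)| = |(0 7 9)(3 13 14 4 5)(6 10 8 11)| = 60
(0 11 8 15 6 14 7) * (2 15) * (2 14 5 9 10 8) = (0 11 2 15 6 5 9 10 8 14 7) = [11, 1, 15, 3, 4, 9, 5, 0, 14, 10, 8, 2, 12, 13, 7, 6]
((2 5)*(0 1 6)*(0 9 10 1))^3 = (1 10 9 6)(2 5)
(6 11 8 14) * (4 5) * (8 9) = [0, 1, 2, 3, 5, 4, 11, 7, 14, 8, 10, 9, 12, 13, 6] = (4 5)(6 11 9 8 14)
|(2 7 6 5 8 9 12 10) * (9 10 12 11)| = 6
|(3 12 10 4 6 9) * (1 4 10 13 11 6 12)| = |(1 4 12 13 11 6 9 3)| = 8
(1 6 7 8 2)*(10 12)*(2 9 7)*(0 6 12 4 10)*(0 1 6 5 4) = (0 5 4 10)(1 12)(2 6)(7 8 9) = [5, 12, 6, 3, 10, 4, 2, 8, 9, 7, 0, 11, 1]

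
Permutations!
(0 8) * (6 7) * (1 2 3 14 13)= (0 8)(1 2 3 14 13)(6 7)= [8, 2, 3, 14, 4, 5, 7, 6, 0, 9, 10, 11, 12, 1, 13]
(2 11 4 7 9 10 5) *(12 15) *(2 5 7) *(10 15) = [0, 1, 11, 3, 2, 5, 6, 9, 8, 15, 7, 4, 10, 13, 14, 12] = (2 11 4)(7 9 15 12 10)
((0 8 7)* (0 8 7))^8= ((0 7 8))^8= (0 8 7)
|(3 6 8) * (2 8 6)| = 3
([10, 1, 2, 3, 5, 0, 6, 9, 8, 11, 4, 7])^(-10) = (0 4)(5 10)(7 11 9)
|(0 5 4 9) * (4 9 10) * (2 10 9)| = 6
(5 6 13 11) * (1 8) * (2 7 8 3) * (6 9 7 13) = [0, 3, 13, 2, 4, 9, 6, 8, 1, 7, 10, 5, 12, 11] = (1 3 2 13 11 5 9 7 8)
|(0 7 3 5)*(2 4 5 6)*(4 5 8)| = |(0 7 3 6 2 5)(4 8)| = 6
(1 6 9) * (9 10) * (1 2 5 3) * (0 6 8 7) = [6, 8, 5, 1, 4, 3, 10, 0, 7, 2, 9] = (0 6 10 9 2 5 3 1 8 7)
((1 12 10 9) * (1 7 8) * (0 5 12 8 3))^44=(0 12 9 3 5 10 7)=((0 5 12 10 9 7 3)(1 8))^44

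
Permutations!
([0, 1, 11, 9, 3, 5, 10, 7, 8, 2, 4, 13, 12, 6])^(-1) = [0, 1, 9, 4, 10, 5, 13, 7, 8, 3, 6, 2, 12, 11]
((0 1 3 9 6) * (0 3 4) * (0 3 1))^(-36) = ((1 4 3 9 6))^(-36) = (1 6 9 3 4)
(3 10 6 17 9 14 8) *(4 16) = [0, 1, 2, 10, 16, 5, 17, 7, 3, 14, 6, 11, 12, 13, 8, 15, 4, 9] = (3 10 6 17 9 14 8)(4 16)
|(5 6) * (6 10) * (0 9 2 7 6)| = 7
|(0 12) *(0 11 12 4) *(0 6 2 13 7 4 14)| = 10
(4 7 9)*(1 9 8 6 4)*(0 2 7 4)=(0 2 7 8 6)(1 9)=[2, 9, 7, 3, 4, 5, 0, 8, 6, 1]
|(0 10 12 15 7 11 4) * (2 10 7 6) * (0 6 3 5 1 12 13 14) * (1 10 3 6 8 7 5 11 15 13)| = 56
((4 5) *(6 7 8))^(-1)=((4 5)(6 7 8))^(-1)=(4 5)(6 8 7)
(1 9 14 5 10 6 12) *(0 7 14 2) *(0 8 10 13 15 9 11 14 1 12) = (0 7 1 11 14 5 13 15 9 2 8 10 6) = [7, 11, 8, 3, 4, 13, 0, 1, 10, 2, 6, 14, 12, 15, 5, 9]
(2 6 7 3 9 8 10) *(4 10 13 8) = (2 6 7 3 9 4 10)(8 13) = [0, 1, 6, 9, 10, 5, 7, 3, 13, 4, 2, 11, 12, 8]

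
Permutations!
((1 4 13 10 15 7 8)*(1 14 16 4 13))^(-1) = ((1 13 10 15 7 8 14 16 4))^(-1) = (1 4 16 14 8 7 15 10 13)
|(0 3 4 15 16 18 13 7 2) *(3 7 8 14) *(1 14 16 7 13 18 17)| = 12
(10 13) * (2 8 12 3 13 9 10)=(2 8 12 3 13)(9 10)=[0, 1, 8, 13, 4, 5, 6, 7, 12, 10, 9, 11, 3, 2]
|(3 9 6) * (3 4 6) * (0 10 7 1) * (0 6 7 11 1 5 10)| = |(1 6 4 7 5 10 11)(3 9)| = 14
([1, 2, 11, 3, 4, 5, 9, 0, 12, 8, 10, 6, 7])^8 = (0 7 12 8 9 6 11 2 1)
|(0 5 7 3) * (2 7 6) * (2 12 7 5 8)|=|(0 8 2 5 6 12 7 3)|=8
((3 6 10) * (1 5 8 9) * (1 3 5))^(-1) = ((3 6 10 5 8 9))^(-1) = (3 9 8 5 10 6)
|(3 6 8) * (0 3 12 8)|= |(0 3 6)(8 12)|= 6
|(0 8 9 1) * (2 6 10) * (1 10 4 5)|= 9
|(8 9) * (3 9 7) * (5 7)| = |(3 9 8 5 7)| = 5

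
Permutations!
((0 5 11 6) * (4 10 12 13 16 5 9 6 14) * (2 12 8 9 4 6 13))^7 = (0 5 8 6 16 10 14 13 4 11 9)(2 12)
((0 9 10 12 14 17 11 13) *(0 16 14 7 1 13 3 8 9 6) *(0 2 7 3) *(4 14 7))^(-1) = ((0 6 2 4 14 17 11)(1 13 16 7)(3 8 9 10 12))^(-1) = (0 11 17 14 4 2 6)(1 7 16 13)(3 12 10 9 8)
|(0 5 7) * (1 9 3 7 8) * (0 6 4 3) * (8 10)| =12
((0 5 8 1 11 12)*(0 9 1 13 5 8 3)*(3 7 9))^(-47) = (0 5 1 3 13 9 12 8 7 11)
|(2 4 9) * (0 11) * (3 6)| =|(0 11)(2 4 9)(3 6)| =6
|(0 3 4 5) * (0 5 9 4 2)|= 6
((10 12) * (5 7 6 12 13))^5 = (5 13 10 12 6 7)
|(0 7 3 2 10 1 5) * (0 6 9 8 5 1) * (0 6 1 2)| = |(0 7 3)(1 2 10 6 9 8 5)| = 21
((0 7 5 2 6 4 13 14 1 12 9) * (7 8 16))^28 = ((0 8 16 7 5 2 6 4 13 14 1 12 9))^28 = (0 16 5 6 13 1 9 8 7 2 4 14 12)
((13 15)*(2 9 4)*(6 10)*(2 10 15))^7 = (15)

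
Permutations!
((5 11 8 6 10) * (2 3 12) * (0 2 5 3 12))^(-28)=(0 3 10 6 8 11 5 12 2)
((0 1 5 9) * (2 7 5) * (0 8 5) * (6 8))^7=(0 7 2 1)(5 8 6 9)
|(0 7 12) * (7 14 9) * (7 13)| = |(0 14 9 13 7 12)| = 6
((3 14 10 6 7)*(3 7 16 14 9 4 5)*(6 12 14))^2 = ((3 9 4 5)(6 16)(10 12 14))^2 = (16)(3 4)(5 9)(10 14 12)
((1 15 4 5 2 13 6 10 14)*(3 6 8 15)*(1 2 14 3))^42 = (15) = ((2 13 8 15 4 5 14)(3 6 10))^42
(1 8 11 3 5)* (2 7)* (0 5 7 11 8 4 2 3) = (0 5 1 4 2 11)(3 7) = [5, 4, 11, 7, 2, 1, 6, 3, 8, 9, 10, 0]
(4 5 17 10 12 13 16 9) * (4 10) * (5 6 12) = (4 6 12 13 16 9 10 5 17) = [0, 1, 2, 3, 6, 17, 12, 7, 8, 10, 5, 11, 13, 16, 14, 15, 9, 4]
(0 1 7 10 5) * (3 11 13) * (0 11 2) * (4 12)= (0 1 7 10 5 11 13 3 2)(4 12)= [1, 7, 0, 2, 12, 11, 6, 10, 8, 9, 5, 13, 4, 3]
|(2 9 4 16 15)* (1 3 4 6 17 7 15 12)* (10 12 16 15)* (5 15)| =|(1 3 4 5 15 2 9 6 17 7 10 12)| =12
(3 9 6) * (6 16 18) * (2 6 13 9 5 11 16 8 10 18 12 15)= [0, 1, 6, 5, 4, 11, 3, 7, 10, 8, 18, 16, 15, 9, 14, 2, 12, 17, 13]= (2 6 3 5 11 16 12 15)(8 10 18 13 9)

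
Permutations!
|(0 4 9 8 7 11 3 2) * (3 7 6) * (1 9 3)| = 4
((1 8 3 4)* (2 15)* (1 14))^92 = (15)(1 3 14 8 4)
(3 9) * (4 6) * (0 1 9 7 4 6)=(0 1 9 3 7 4)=[1, 9, 2, 7, 0, 5, 6, 4, 8, 3]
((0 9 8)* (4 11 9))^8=(0 9 4 8 11)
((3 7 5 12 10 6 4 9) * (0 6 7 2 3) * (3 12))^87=((0 6 4 9)(2 12 10 7 5 3))^87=(0 9 4 6)(2 7)(3 10)(5 12)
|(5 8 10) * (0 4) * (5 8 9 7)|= 6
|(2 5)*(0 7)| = |(0 7)(2 5)| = 2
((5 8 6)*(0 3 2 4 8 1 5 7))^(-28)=(8)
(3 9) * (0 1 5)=(0 1 5)(3 9)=[1, 5, 2, 9, 4, 0, 6, 7, 8, 3]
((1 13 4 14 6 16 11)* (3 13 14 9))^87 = (1 6 11 14 16)(3 9 4 13)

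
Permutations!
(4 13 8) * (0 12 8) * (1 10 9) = (0 12 8 4 13)(1 10 9) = [12, 10, 2, 3, 13, 5, 6, 7, 4, 1, 9, 11, 8, 0]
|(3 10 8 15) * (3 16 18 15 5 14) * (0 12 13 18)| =|(0 12 13 18 15 16)(3 10 8 5 14)| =30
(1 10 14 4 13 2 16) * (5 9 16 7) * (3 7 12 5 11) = (1 10 14 4 13 2 12 5 9 16)(3 7 11) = [0, 10, 12, 7, 13, 9, 6, 11, 8, 16, 14, 3, 5, 2, 4, 15, 1]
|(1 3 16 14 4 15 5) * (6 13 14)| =|(1 3 16 6 13 14 4 15 5)| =9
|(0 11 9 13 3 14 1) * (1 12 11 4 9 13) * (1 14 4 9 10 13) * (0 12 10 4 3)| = |(0 9 14 10 13)(1 12 11)| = 15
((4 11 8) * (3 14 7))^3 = ((3 14 7)(4 11 8))^3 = (14)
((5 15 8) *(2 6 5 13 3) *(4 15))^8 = (15)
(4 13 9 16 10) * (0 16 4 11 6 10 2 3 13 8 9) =(0 16 2 3 13)(4 8 9)(6 10 11) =[16, 1, 3, 13, 8, 5, 10, 7, 9, 4, 11, 6, 12, 0, 14, 15, 2]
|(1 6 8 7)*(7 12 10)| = 6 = |(1 6 8 12 10 7)|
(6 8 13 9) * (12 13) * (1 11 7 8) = (1 11 7 8 12 13 9 6) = [0, 11, 2, 3, 4, 5, 1, 8, 12, 6, 10, 7, 13, 9]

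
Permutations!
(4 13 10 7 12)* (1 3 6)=(1 3 6)(4 13 10 7 12)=[0, 3, 2, 6, 13, 5, 1, 12, 8, 9, 7, 11, 4, 10]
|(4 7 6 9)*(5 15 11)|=|(4 7 6 9)(5 15 11)|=12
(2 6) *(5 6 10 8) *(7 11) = (2 10 8 5 6)(7 11) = [0, 1, 10, 3, 4, 6, 2, 11, 5, 9, 8, 7]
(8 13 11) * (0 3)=(0 3)(8 13 11)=[3, 1, 2, 0, 4, 5, 6, 7, 13, 9, 10, 8, 12, 11]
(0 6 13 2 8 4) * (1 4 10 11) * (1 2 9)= (0 6 13 9 1 4)(2 8 10 11)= [6, 4, 8, 3, 0, 5, 13, 7, 10, 1, 11, 2, 12, 9]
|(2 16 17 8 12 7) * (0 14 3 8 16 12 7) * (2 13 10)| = 18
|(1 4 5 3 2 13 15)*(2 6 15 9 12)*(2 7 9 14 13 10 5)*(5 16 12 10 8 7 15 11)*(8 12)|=20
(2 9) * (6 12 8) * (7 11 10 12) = (2 9)(6 7 11 10 12 8) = [0, 1, 9, 3, 4, 5, 7, 11, 6, 2, 12, 10, 8]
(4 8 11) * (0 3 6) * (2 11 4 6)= [3, 1, 11, 2, 8, 5, 0, 7, 4, 9, 10, 6]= (0 3 2 11 6)(4 8)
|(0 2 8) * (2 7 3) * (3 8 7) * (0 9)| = 6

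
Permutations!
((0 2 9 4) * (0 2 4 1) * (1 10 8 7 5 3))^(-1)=(0 1 3 5 7 8 10 9 2 4)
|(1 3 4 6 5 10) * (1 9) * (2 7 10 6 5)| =|(1 3 4 5 6 2 7 10 9)| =9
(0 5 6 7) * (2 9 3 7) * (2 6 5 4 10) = [4, 1, 9, 7, 10, 5, 6, 0, 8, 3, 2] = (0 4 10 2 9 3 7)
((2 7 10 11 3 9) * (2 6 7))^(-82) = (3 6 10)(7 11 9)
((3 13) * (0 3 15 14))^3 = (0 15 3 14 13) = ((0 3 13 15 14))^3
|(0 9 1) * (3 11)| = |(0 9 1)(3 11)| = 6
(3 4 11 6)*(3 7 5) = [0, 1, 2, 4, 11, 3, 7, 5, 8, 9, 10, 6] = (3 4 11 6 7 5)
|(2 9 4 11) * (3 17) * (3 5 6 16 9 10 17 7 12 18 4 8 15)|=15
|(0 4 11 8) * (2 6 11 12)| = |(0 4 12 2 6 11 8)| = 7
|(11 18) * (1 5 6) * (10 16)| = 6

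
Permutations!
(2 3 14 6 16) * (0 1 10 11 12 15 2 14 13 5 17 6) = (0 1 10 11 12 15 2 3 13 5 17 6 16 14) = [1, 10, 3, 13, 4, 17, 16, 7, 8, 9, 11, 12, 15, 5, 0, 2, 14, 6]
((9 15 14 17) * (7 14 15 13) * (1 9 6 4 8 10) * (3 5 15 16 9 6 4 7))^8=(17)(3 15 9)(5 16 13)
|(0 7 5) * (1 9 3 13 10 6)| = |(0 7 5)(1 9 3 13 10 6)| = 6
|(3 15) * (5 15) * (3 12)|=4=|(3 5 15 12)|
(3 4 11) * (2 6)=(2 6)(3 4 11)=[0, 1, 6, 4, 11, 5, 2, 7, 8, 9, 10, 3]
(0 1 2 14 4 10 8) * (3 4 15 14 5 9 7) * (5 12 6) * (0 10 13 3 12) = (0 1 2)(3 4 13)(5 9 7 12 6)(8 10)(14 15) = [1, 2, 0, 4, 13, 9, 5, 12, 10, 7, 8, 11, 6, 3, 15, 14]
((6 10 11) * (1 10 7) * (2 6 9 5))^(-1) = (1 7 6 2 5 9 11 10)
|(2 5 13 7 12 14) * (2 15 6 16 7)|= |(2 5 13)(6 16 7 12 14 15)|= 6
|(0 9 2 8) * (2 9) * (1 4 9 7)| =|(0 2 8)(1 4 9 7)| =12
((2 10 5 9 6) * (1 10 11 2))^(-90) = ((1 10 5 9 6)(2 11))^(-90) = (11)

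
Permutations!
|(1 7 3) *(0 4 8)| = 3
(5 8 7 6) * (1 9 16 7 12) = [0, 9, 2, 3, 4, 8, 5, 6, 12, 16, 10, 11, 1, 13, 14, 15, 7] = (1 9 16 7 6 5 8 12)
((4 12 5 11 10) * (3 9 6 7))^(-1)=((3 9 6 7)(4 12 5 11 10))^(-1)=(3 7 6 9)(4 10 11 5 12)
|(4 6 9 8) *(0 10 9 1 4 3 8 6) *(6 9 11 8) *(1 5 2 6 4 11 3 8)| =12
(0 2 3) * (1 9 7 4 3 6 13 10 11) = (0 2 6 13 10 11 1 9 7 4 3) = [2, 9, 6, 0, 3, 5, 13, 4, 8, 7, 11, 1, 12, 10]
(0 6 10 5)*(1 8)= (0 6 10 5)(1 8)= [6, 8, 2, 3, 4, 0, 10, 7, 1, 9, 5]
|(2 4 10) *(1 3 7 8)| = |(1 3 7 8)(2 4 10)| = 12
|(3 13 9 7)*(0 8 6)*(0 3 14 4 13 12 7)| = 10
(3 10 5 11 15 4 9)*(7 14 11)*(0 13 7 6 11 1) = (0 13 7 14 1)(3 10 5 6 11 15 4 9) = [13, 0, 2, 10, 9, 6, 11, 14, 8, 3, 5, 15, 12, 7, 1, 4]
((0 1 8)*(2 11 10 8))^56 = ((0 1 2 11 10 8))^56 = (0 2 10)(1 11 8)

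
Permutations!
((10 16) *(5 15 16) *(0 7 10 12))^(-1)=(0 12 16 15 5 10 7)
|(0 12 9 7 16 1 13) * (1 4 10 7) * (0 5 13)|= |(0 12 9 1)(4 10 7 16)(5 13)|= 4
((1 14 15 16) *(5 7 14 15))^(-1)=((1 15 16)(5 7 14))^(-1)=(1 16 15)(5 14 7)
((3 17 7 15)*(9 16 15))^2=((3 17 7 9 16 15))^2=(3 7 16)(9 15 17)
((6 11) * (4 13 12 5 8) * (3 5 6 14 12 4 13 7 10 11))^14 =((3 5 8 13 4 7 10 11 14 12 6))^14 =(3 13 10 12 5 4 11 6 8 7 14)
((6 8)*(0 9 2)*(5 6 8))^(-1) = (0 2 9)(5 6)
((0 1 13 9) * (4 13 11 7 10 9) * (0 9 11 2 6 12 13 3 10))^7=(0 3 6 7 4 2 11 13 1 10 12)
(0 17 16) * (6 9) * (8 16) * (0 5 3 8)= (0 17)(3 8 16 5)(6 9)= [17, 1, 2, 8, 4, 3, 9, 7, 16, 6, 10, 11, 12, 13, 14, 15, 5, 0]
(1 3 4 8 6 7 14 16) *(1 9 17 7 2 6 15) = (1 3 4 8 15)(2 6)(7 14 16 9 17) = [0, 3, 6, 4, 8, 5, 2, 14, 15, 17, 10, 11, 12, 13, 16, 1, 9, 7]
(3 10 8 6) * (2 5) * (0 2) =(0 2 5)(3 10 8 6) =[2, 1, 5, 10, 4, 0, 3, 7, 6, 9, 8]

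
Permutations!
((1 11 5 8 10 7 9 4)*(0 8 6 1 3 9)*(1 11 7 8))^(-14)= (0 1 7)(3 9 4)(5 6 11)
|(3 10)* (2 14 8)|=|(2 14 8)(3 10)|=6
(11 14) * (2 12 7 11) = (2 12 7 11 14) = [0, 1, 12, 3, 4, 5, 6, 11, 8, 9, 10, 14, 7, 13, 2]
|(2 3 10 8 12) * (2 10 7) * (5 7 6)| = |(2 3 6 5 7)(8 12 10)| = 15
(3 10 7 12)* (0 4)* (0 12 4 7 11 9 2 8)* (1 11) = (0 7 4 12 3 10 1 11 9 2 8) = [7, 11, 8, 10, 12, 5, 6, 4, 0, 2, 1, 9, 3]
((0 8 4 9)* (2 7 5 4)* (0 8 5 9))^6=((0 5 4)(2 7 9 8))^6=(2 9)(7 8)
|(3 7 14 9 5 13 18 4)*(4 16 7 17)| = 21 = |(3 17 4)(5 13 18 16 7 14 9)|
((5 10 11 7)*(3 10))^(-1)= (3 5 7 11 10)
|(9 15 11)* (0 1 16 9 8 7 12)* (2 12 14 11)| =28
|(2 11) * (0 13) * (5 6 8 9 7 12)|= |(0 13)(2 11)(5 6 8 9 7 12)|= 6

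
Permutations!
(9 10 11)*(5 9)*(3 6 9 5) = (3 6 9 10 11) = [0, 1, 2, 6, 4, 5, 9, 7, 8, 10, 11, 3]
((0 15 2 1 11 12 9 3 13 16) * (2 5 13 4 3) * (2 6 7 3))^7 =(0 5 16 15 13)(1 4 7 9 11 2 3 6 12)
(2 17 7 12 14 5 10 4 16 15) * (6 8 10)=(2 17 7 12 14 5 6 8 10 4 16 15)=[0, 1, 17, 3, 16, 6, 8, 12, 10, 9, 4, 11, 14, 13, 5, 2, 15, 7]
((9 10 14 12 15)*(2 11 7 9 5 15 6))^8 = ((2 11 7 9 10 14 12 6)(5 15))^8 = (15)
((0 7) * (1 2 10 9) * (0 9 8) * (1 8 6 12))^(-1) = (0 8 9 7)(1 12 6 10 2)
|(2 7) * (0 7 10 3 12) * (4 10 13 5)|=9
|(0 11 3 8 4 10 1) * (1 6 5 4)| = 20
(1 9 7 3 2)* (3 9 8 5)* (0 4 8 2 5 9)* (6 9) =(0 4 8 6 9 7)(1 2)(3 5) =[4, 2, 1, 5, 8, 3, 9, 0, 6, 7]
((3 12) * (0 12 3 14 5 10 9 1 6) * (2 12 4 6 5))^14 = ((0 4 6)(1 5 10 9)(2 12 14))^14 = (0 6 4)(1 10)(2 14 12)(5 9)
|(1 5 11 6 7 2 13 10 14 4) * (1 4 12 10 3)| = 24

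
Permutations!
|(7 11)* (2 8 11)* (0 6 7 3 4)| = |(0 6 7 2 8 11 3 4)| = 8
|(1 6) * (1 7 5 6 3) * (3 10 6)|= |(1 10 6 7 5 3)|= 6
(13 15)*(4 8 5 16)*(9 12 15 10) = [0, 1, 2, 3, 8, 16, 6, 7, 5, 12, 9, 11, 15, 10, 14, 13, 4] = (4 8 5 16)(9 12 15 13 10)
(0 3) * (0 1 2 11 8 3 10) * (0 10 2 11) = (0 2)(1 11 8 3) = [2, 11, 0, 1, 4, 5, 6, 7, 3, 9, 10, 8]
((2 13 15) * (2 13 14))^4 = ((2 14)(13 15))^4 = (15)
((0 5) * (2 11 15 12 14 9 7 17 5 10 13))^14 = ((0 10 13 2 11 15 12 14 9 7 17 5))^14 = (0 13 11 12 9 17)(2 15 14 7 5 10)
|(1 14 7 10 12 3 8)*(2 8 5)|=|(1 14 7 10 12 3 5 2 8)|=9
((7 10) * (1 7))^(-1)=(1 10 7)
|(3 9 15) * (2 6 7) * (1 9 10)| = 15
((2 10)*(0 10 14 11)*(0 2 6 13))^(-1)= (0 13 6 10)(2 11 14)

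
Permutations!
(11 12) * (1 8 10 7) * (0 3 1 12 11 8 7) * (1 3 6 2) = (0 6 2 1 7 12 8 10) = [6, 7, 1, 3, 4, 5, 2, 12, 10, 9, 0, 11, 8]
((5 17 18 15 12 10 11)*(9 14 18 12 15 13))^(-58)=(5 12 11 17 10)(9 18)(13 14)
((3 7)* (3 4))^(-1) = (3 4 7)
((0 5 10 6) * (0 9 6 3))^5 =((0 5 10 3)(6 9))^5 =(0 5 10 3)(6 9)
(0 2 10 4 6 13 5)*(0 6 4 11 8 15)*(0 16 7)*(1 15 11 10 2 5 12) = [5, 15, 2, 3, 4, 6, 13, 0, 11, 9, 10, 8, 1, 12, 14, 16, 7] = (0 5 6 13 12 1 15 16 7)(8 11)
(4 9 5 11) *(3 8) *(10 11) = (3 8)(4 9 5 10 11) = [0, 1, 2, 8, 9, 10, 6, 7, 3, 5, 11, 4]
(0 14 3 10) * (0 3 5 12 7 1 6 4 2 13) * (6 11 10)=[14, 11, 13, 6, 2, 12, 4, 1, 8, 9, 3, 10, 7, 0, 5]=(0 14 5 12 7 1 11 10 3 6 4 2 13)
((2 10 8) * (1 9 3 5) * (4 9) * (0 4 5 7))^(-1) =(0 7 3 9 4)(1 5)(2 8 10)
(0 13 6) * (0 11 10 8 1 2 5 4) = [13, 2, 5, 3, 0, 4, 11, 7, 1, 9, 8, 10, 12, 6] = (0 13 6 11 10 8 1 2 5 4)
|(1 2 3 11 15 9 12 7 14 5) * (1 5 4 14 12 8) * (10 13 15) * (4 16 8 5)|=26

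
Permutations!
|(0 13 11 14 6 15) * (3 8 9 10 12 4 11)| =12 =|(0 13 3 8 9 10 12 4 11 14 6 15)|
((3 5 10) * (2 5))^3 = ((2 5 10 3))^3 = (2 3 10 5)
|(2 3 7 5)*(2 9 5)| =6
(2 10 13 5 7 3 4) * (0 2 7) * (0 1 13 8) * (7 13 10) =(0 2 7 3 4 13 5 1 10 8) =[2, 10, 7, 4, 13, 1, 6, 3, 0, 9, 8, 11, 12, 5]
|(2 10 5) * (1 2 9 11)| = 6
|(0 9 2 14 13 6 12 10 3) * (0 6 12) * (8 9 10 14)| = |(0 10 3 6)(2 8 9)(12 14 13)| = 12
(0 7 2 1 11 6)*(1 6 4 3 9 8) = (0 7 2 6)(1 11 4 3 9 8) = [7, 11, 6, 9, 3, 5, 0, 2, 1, 8, 10, 4]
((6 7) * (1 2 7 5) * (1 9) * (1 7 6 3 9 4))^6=((1 2 6 5 4)(3 9 7))^6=(9)(1 2 6 5 4)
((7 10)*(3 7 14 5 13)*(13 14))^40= (14)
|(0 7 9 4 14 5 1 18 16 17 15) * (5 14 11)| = |(0 7 9 4 11 5 1 18 16 17 15)| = 11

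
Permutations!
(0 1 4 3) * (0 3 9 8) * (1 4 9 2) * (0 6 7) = (0 4 2 1 9 8 6 7) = [4, 9, 1, 3, 2, 5, 7, 0, 6, 8]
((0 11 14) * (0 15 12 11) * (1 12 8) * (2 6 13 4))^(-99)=((1 12 11 14 15 8)(2 6 13 4))^(-99)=(1 14)(2 6 13 4)(8 11)(12 15)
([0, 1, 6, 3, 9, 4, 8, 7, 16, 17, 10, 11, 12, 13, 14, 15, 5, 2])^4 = (2 5)(4 6)(8 9)(16 17)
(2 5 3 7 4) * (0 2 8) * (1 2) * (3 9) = (0 1 2 5 9 3 7 4 8) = [1, 2, 5, 7, 8, 9, 6, 4, 0, 3]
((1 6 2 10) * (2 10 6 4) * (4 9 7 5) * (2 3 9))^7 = ((1 2 6 10)(3 9 7 5 4))^7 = (1 10 6 2)(3 7 4 9 5)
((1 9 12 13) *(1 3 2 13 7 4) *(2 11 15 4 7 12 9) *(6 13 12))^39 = ((1 2 12 6 13 3 11 15 4))^39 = (1 6 11)(2 13 15)(3 4 12)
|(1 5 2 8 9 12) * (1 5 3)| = 10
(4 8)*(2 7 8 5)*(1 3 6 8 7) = (1 3 6 8 4 5 2) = [0, 3, 1, 6, 5, 2, 8, 7, 4]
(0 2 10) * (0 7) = (0 2 10 7) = [2, 1, 10, 3, 4, 5, 6, 0, 8, 9, 7]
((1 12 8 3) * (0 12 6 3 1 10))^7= ((0 12 8 1 6 3 10))^7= (12)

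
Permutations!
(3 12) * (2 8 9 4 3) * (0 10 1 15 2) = (0 10 1 15 2 8 9 4 3 12) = [10, 15, 8, 12, 3, 5, 6, 7, 9, 4, 1, 11, 0, 13, 14, 2]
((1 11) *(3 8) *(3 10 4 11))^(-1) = ((1 3 8 10 4 11))^(-1) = (1 11 4 10 8 3)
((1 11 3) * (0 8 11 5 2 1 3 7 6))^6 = (0 8 11 7 6) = ((0 8 11 7 6)(1 5 2))^6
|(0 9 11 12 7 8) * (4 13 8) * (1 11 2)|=10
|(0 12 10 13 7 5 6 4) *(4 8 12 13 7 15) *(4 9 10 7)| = 30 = |(0 13 15 9 10 4)(5 6 8 12 7)|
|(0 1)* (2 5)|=2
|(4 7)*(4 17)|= |(4 7 17)|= 3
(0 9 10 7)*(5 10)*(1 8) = (0 9 5 10 7)(1 8) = [9, 8, 2, 3, 4, 10, 6, 0, 1, 5, 7]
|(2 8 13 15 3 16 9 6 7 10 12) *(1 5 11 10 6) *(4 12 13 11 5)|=|(1 4 12 2 8 11 10 13 15 3 16 9)(6 7)|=12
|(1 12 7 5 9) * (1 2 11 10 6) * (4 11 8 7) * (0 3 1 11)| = 15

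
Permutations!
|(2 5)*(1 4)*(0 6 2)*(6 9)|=10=|(0 9 6 2 5)(1 4)|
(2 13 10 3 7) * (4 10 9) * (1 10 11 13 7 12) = (1 10 3 12)(2 7)(4 11 13 9) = [0, 10, 7, 12, 11, 5, 6, 2, 8, 4, 3, 13, 1, 9]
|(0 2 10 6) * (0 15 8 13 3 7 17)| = |(0 2 10 6 15 8 13 3 7 17)| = 10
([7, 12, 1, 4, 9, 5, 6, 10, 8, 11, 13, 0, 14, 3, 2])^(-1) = (0 11 9 4 3 13 10 7)(1 2 14 12)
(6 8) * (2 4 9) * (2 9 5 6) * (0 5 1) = [5, 0, 4, 3, 1, 6, 8, 7, 2, 9] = (9)(0 5 6 8 2 4 1)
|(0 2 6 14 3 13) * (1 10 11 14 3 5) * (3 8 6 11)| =18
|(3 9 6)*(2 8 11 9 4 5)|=8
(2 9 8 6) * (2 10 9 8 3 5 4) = (2 8 6 10 9 3 5 4) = [0, 1, 8, 5, 2, 4, 10, 7, 6, 3, 9]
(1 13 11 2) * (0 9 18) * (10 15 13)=[9, 10, 1, 3, 4, 5, 6, 7, 8, 18, 15, 2, 12, 11, 14, 13, 16, 17, 0]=(0 9 18)(1 10 15 13 11 2)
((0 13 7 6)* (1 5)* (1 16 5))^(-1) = ((0 13 7 6)(5 16))^(-1) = (0 6 7 13)(5 16)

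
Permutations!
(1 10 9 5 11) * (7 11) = [0, 10, 2, 3, 4, 7, 6, 11, 8, 5, 9, 1] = (1 10 9 5 7 11)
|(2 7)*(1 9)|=|(1 9)(2 7)|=2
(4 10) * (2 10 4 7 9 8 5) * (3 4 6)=(2 10 7 9 8 5)(3 4 6)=[0, 1, 10, 4, 6, 2, 3, 9, 5, 8, 7]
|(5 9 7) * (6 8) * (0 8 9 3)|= 7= |(0 8 6 9 7 5 3)|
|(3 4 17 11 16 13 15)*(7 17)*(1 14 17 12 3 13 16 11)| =12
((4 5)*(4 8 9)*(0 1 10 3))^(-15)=((0 1 10 3)(4 5 8 9))^(-15)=(0 1 10 3)(4 5 8 9)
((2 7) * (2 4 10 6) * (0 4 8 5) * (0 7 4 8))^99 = (0 7 5 8)(2 6 10 4)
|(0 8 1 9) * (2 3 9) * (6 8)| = 7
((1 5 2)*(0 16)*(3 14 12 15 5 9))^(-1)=((0 16)(1 9 3 14 12 15 5 2))^(-1)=(0 16)(1 2 5 15 12 14 3 9)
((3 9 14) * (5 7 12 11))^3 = ((3 9 14)(5 7 12 11))^3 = (14)(5 11 12 7)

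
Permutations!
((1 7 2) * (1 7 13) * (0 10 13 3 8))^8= (0 13 3)(1 8 10)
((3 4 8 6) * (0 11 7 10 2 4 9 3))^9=(0 11 7 10 2 4 8 6)(3 9)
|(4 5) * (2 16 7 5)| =|(2 16 7 5 4)| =5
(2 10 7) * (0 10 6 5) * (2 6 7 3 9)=(0 10 3 9 2 7 6 5)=[10, 1, 7, 9, 4, 0, 5, 6, 8, 2, 3]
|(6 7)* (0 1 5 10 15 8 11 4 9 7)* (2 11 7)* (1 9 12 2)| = |(0 9 1 5 10 15 8 7 6)(2 11 4 12)| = 36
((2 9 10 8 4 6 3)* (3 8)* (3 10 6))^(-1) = ((10)(2 9 6 8 4 3))^(-1) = (10)(2 3 4 8 6 9)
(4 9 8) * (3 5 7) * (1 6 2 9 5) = (1 6 2 9 8 4 5 7 3) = [0, 6, 9, 1, 5, 7, 2, 3, 4, 8]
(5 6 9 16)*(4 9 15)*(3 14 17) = (3 14 17)(4 9 16 5 6 15) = [0, 1, 2, 14, 9, 6, 15, 7, 8, 16, 10, 11, 12, 13, 17, 4, 5, 3]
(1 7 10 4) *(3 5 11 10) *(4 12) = (1 7 3 5 11 10 12 4) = [0, 7, 2, 5, 1, 11, 6, 3, 8, 9, 12, 10, 4]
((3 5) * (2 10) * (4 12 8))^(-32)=(4 12 8)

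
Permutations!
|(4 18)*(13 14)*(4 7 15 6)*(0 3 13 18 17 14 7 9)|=|(0 3 13 7 15 6 4 17 14 18 9)|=11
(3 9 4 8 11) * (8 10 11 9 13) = (3 13 8 9 4 10 11) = [0, 1, 2, 13, 10, 5, 6, 7, 9, 4, 11, 3, 12, 8]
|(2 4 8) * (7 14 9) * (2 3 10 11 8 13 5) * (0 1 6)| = 12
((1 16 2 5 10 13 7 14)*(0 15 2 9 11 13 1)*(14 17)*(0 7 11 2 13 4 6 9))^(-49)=(0 16 1 10 5 2 9 6 4 11 13 15)(7 14 17)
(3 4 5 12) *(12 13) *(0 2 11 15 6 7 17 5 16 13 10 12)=(0 2 11 15 6 7 17 5 10 12 3 4 16 13)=[2, 1, 11, 4, 16, 10, 7, 17, 8, 9, 12, 15, 3, 0, 14, 6, 13, 5]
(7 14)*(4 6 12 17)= [0, 1, 2, 3, 6, 5, 12, 14, 8, 9, 10, 11, 17, 13, 7, 15, 16, 4]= (4 6 12 17)(7 14)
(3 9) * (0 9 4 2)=(0 9 3 4 2)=[9, 1, 0, 4, 2, 5, 6, 7, 8, 3]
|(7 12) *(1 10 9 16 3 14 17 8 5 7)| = |(1 10 9 16 3 14 17 8 5 7 12)| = 11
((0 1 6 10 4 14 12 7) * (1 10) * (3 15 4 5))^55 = ((0 10 5 3 15 4 14 12 7)(1 6))^55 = (0 10 5 3 15 4 14 12 7)(1 6)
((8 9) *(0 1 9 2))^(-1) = (0 2 8 9 1)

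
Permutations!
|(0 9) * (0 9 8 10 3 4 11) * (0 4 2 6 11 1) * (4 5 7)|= 11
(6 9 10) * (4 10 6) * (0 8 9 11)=(0 8 9 6 11)(4 10)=[8, 1, 2, 3, 10, 5, 11, 7, 9, 6, 4, 0]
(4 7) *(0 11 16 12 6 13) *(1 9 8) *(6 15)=(0 11 16 12 15 6 13)(1 9 8)(4 7)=[11, 9, 2, 3, 7, 5, 13, 4, 1, 8, 10, 16, 15, 0, 14, 6, 12]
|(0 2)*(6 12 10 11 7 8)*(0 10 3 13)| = |(0 2 10 11 7 8 6 12 3 13)| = 10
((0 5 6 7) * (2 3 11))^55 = (0 7 6 5)(2 3 11)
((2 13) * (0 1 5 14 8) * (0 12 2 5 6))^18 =(14)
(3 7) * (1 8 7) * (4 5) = (1 8 7 3)(4 5) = [0, 8, 2, 1, 5, 4, 6, 3, 7]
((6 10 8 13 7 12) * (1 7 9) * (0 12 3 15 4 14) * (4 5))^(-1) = ((0 12 6 10 8 13 9 1 7 3 15 5 4 14))^(-1) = (0 14 4 5 15 3 7 1 9 13 8 10 6 12)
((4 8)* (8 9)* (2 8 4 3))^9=(4 9)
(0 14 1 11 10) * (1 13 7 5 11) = (0 14 13 7 5 11 10) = [14, 1, 2, 3, 4, 11, 6, 5, 8, 9, 0, 10, 12, 7, 13]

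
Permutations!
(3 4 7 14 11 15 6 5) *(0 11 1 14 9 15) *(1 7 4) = (0 11)(1 14 7 9 15 6 5 3) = [11, 14, 2, 1, 4, 3, 5, 9, 8, 15, 10, 0, 12, 13, 7, 6]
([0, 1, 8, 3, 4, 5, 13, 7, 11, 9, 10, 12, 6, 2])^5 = [0, 1, 13, 3, 4, 5, 12, 7, 2, 9, 10, 8, 11, 6]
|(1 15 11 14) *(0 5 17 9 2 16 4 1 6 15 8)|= 36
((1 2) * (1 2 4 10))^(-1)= (1 10 4)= ((1 4 10))^(-1)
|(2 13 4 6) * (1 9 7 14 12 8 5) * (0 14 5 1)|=|(0 14 12 8 1 9 7 5)(2 13 4 6)|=8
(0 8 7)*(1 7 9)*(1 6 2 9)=(0 8 1 7)(2 9 6)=[8, 7, 9, 3, 4, 5, 2, 0, 1, 6]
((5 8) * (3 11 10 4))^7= (3 4 10 11)(5 8)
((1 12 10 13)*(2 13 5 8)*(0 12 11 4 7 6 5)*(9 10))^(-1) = (0 10 9 12)(1 13 2 8 5 6 7 4 11)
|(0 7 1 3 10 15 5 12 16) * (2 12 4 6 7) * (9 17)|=8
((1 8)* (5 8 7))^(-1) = ((1 7 5 8))^(-1) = (1 8 5 7)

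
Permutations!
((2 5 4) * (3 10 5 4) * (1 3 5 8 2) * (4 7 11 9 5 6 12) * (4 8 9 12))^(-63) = (2 11 8 7 12)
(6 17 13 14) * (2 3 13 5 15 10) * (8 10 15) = (2 3 13 14 6 17 5 8 10) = [0, 1, 3, 13, 4, 8, 17, 7, 10, 9, 2, 11, 12, 14, 6, 15, 16, 5]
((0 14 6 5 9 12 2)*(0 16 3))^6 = ((0 14 6 5 9 12 2 16 3))^6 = (0 2 5)(3 12 6)(9 14 16)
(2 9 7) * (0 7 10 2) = (0 7)(2 9 10) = [7, 1, 9, 3, 4, 5, 6, 0, 8, 10, 2]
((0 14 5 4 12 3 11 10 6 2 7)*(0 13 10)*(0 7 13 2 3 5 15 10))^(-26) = (0 6 2 15 11)(3 13 10 7 14)(4 12 5) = ((0 14 15 10 6 3 11 7 2 13)(4 12 5))^(-26)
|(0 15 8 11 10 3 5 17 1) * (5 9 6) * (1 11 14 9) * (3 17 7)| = |(0 15 8 14 9 6 5 7 3 1)(10 17 11)| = 30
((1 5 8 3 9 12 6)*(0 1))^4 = ((0 1 5 8 3 9 12 6))^4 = (0 3)(1 9)(5 12)(6 8)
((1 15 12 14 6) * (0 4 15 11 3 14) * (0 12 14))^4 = ((0 4 15 14 6 1 11 3))^4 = (0 6)(1 4)(3 14)(11 15)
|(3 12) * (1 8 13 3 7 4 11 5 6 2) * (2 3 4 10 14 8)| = 22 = |(1 2)(3 12 7 10 14 8 13 4 11 5 6)|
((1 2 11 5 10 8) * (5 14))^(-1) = (1 8 10 5 14 11 2)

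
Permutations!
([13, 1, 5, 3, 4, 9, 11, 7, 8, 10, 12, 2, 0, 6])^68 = [5, 1, 0, 3, 4, 13, 10, 7, 8, 6, 11, 12, 2, 9]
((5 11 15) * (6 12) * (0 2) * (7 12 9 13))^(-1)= (0 2)(5 15 11)(6 12 7 13 9)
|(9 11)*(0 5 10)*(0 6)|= |(0 5 10 6)(9 11)|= 4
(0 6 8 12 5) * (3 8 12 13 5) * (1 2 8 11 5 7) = [6, 2, 8, 11, 4, 0, 12, 1, 13, 9, 10, 5, 3, 7] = (0 6 12 3 11 5)(1 2 8 13 7)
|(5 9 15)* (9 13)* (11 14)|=4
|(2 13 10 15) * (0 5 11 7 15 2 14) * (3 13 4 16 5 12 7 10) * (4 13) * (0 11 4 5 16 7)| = |(16)(0 12)(2 13 3 5 4 7 15 14 11 10)| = 10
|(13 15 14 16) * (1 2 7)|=12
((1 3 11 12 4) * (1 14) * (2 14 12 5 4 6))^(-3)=(1 6 5)(2 4 3)(11 14 12)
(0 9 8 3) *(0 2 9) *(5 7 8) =(2 9 5 7 8 3) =[0, 1, 9, 2, 4, 7, 6, 8, 3, 5]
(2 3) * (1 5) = (1 5)(2 3) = [0, 5, 3, 2, 4, 1]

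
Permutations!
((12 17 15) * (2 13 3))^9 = (17)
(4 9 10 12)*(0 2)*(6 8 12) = [2, 1, 0, 3, 9, 5, 8, 7, 12, 10, 6, 11, 4] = (0 2)(4 9 10 6 8 12)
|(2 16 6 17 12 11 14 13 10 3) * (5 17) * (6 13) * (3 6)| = |(2 16 13 10 6 5 17 12 11 14 3)| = 11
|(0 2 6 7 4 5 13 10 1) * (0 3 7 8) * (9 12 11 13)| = |(0 2 6 8)(1 3 7 4 5 9 12 11 13 10)| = 20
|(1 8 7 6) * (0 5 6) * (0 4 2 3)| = |(0 5 6 1 8 7 4 2 3)| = 9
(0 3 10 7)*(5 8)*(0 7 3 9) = (0 9)(3 10)(5 8) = [9, 1, 2, 10, 4, 8, 6, 7, 5, 0, 3]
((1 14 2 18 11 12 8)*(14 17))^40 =(18)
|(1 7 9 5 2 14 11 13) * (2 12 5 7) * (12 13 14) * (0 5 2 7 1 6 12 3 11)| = 9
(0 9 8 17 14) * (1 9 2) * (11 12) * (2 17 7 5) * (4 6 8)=(0 17 14)(1 9 4 6 8 7 5 2)(11 12)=[17, 9, 1, 3, 6, 2, 8, 5, 7, 4, 10, 12, 11, 13, 0, 15, 16, 14]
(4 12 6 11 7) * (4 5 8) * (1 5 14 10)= [0, 5, 2, 3, 12, 8, 11, 14, 4, 9, 1, 7, 6, 13, 10]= (1 5 8 4 12 6 11 7 14 10)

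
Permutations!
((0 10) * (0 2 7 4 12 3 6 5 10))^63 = (2 10 5 6 3 12 4 7)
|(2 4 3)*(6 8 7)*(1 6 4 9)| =|(1 6 8 7 4 3 2 9)| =8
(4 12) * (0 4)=[4, 1, 2, 3, 12, 5, 6, 7, 8, 9, 10, 11, 0]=(0 4 12)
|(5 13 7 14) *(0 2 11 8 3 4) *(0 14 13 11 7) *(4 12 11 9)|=|(0 2 7 13)(3 12 11 8)(4 14 5 9)|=4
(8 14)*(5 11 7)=[0, 1, 2, 3, 4, 11, 6, 5, 14, 9, 10, 7, 12, 13, 8]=(5 11 7)(8 14)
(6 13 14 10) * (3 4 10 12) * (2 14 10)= [0, 1, 14, 4, 2, 5, 13, 7, 8, 9, 6, 11, 3, 10, 12]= (2 14 12 3 4)(6 13 10)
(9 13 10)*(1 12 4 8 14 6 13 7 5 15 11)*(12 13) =[0, 13, 2, 3, 8, 15, 12, 5, 14, 7, 9, 1, 4, 10, 6, 11] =(1 13 10 9 7 5 15 11)(4 8 14 6 12)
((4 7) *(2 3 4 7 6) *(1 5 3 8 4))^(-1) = (1 3 5)(2 6 4 8)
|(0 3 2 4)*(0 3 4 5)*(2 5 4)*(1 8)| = 10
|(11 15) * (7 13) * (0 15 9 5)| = |(0 15 11 9 5)(7 13)| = 10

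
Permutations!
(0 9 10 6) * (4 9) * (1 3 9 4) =(0 1 3 9 10 6) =[1, 3, 2, 9, 4, 5, 0, 7, 8, 10, 6]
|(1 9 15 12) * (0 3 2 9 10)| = 8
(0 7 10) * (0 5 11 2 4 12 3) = (0 7 10 5 11 2 4 12 3) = [7, 1, 4, 0, 12, 11, 6, 10, 8, 9, 5, 2, 3]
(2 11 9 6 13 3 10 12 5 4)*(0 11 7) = (0 11 9 6 13 3 10 12 5 4 2 7) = [11, 1, 7, 10, 2, 4, 13, 0, 8, 6, 12, 9, 5, 3]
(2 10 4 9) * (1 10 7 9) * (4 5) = (1 10 5 4)(2 7 9) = [0, 10, 7, 3, 1, 4, 6, 9, 8, 2, 5]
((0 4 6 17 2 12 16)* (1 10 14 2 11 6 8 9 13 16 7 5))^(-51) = (17)(0 9)(1 7 2 10 5 12 14)(4 13)(8 16)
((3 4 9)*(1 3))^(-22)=((1 3 4 9))^(-22)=(1 4)(3 9)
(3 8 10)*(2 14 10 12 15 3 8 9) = (2 14 10 8 12 15 3 9) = [0, 1, 14, 9, 4, 5, 6, 7, 12, 2, 8, 11, 15, 13, 10, 3]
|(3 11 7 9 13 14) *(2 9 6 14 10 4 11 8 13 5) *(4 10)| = |(2 9 5)(3 8 13 4 11 7 6 14)| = 24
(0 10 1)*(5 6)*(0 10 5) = (0 5 6)(1 10) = [5, 10, 2, 3, 4, 6, 0, 7, 8, 9, 1]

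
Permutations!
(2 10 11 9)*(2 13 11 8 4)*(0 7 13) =[7, 1, 10, 3, 2, 5, 6, 13, 4, 0, 8, 9, 12, 11] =(0 7 13 11 9)(2 10 8 4)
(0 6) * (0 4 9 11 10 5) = (0 6 4 9 11 10 5) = [6, 1, 2, 3, 9, 0, 4, 7, 8, 11, 5, 10]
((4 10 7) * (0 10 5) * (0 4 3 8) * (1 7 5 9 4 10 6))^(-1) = (0 8 3 7 1 6)(4 9)(5 10)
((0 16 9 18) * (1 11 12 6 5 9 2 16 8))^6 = (0 5 11)(1 18 6)(8 9 12)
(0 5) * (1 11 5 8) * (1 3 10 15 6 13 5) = [8, 11, 2, 10, 4, 0, 13, 7, 3, 9, 15, 1, 12, 5, 14, 6] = (0 8 3 10 15 6 13 5)(1 11)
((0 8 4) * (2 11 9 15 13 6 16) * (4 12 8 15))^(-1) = (0 4 9 11 2 16 6 13 15)(8 12)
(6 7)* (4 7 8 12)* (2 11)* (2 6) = (2 11 6 8 12 4 7) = [0, 1, 11, 3, 7, 5, 8, 2, 12, 9, 10, 6, 4]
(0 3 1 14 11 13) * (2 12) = (0 3 1 14 11 13)(2 12) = [3, 14, 12, 1, 4, 5, 6, 7, 8, 9, 10, 13, 2, 0, 11]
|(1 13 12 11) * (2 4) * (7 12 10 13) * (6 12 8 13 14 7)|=|(1 6 12 11)(2 4)(7 8 13 10 14)|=20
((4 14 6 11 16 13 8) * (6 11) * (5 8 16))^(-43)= (4 11 8 14 5)(13 16)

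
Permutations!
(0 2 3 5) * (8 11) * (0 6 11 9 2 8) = (0 8 9 2 3 5 6 11) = [8, 1, 3, 5, 4, 6, 11, 7, 9, 2, 10, 0]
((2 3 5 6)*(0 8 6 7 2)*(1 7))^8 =(0 6 8)(1 3 7 5 2)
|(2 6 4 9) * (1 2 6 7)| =|(1 2 7)(4 9 6)| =3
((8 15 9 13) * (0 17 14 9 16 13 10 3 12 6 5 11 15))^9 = (0 11 10 8 5 9 13 6 14 16 12 17 15 3)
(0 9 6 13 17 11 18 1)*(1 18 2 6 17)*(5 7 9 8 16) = [8, 0, 6, 3, 4, 7, 13, 9, 16, 17, 10, 2, 12, 1, 14, 15, 5, 11, 18] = (18)(0 8 16 5 7 9 17 11 2 6 13 1)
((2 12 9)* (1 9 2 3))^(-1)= (1 3 9)(2 12)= ((1 9 3)(2 12))^(-1)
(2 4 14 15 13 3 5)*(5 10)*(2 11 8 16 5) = [0, 1, 4, 10, 14, 11, 6, 7, 16, 9, 2, 8, 12, 3, 15, 13, 5] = (2 4 14 15 13 3 10)(5 11 8 16)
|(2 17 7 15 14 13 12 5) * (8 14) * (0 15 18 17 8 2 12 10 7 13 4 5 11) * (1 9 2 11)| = |(0 15 11)(1 9 2 8 14 4 5 12)(7 18 17 13 10)| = 120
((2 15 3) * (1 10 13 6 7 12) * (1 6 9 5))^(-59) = (1 10 13 9 5)(2 15 3)(6 7 12)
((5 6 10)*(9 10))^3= (5 10 9 6)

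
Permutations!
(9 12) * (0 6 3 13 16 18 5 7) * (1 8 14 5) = [6, 8, 2, 13, 4, 7, 3, 0, 14, 12, 10, 11, 9, 16, 5, 15, 18, 17, 1] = (0 6 3 13 16 18 1 8 14 5 7)(9 12)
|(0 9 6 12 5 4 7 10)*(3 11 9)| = 10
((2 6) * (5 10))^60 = (10)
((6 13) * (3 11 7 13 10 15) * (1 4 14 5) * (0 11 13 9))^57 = (0 11 7 9)(1 4 14 5)(3 6 15 13 10)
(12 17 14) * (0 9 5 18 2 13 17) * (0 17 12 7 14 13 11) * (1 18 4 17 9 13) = (0 13 12 9 5 4 17 1 18 2 11)(7 14) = [13, 18, 11, 3, 17, 4, 6, 14, 8, 5, 10, 0, 9, 12, 7, 15, 16, 1, 2]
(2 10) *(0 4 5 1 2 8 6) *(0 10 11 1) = [4, 2, 11, 3, 5, 0, 10, 7, 6, 9, 8, 1] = (0 4 5)(1 2 11)(6 10 8)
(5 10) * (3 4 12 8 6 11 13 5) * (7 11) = [0, 1, 2, 4, 12, 10, 7, 11, 6, 9, 3, 13, 8, 5] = (3 4 12 8 6 7 11 13 5 10)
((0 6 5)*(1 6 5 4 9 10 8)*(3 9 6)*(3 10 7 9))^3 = (10)(0 5)(4 6)(7 9)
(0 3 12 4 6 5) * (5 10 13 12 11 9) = (0 3 11 9 5)(4 6 10 13 12) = [3, 1, 2, 11, 6, 0, 10, 7, 8, 5, 13, 9, 4, 12]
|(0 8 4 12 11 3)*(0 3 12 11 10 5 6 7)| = 9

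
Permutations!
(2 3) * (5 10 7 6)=[0, 1, 3, 2, 4, 10, 5, 6, 8, 9, 7]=(2 3)(5 10 7 6)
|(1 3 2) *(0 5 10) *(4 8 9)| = 3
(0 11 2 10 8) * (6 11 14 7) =(0 14 7 6 11 2 10 8) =[14, 1, 10, 3, 4, 5, 11, 6, 0, 9, 8, 2, 12, 13, 7]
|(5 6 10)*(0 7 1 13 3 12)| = 6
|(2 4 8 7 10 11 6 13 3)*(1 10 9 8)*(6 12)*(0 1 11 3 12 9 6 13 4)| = |(0 1 10 3 2)(4 11 9 8 7 6)(12 13)| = 30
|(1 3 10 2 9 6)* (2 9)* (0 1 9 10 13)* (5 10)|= |(0 1 3 13)(5 10)(6 9)|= 4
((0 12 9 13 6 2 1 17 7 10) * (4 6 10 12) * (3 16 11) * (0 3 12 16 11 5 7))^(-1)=(0 17 1 2 6 4)(3 10 13 9 12 11)(5 16 7)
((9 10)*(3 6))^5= ((3 6)(9 10))^5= (3 6)(9 10)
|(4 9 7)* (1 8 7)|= |(1 8 7 4 9)|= 5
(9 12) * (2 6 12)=(2 6 12 9)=[0, 1, 6, 3, 4, 5, 12, 7, 8, 2, 10, 11, 9]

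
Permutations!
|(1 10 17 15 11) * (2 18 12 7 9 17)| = 10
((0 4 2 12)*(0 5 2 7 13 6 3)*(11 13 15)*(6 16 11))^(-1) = (0 3 6 15 7 4)(2 5 12)(11 16 13) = ((0 4 7 15 6 3)(2 12 5)(11 13 16))^(-1)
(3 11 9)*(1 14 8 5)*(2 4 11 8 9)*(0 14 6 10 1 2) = (0 14 9 3 8 5 2 4 11)(1 6 10) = [14, 6, 4, 8, 11, 2, 10, 7, 5, 3, 1, 0, 12, 13, 9]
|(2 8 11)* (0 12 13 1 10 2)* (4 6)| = 8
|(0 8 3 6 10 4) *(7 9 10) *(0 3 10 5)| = 9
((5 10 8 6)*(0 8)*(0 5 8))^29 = ((5 10)(6 8))^29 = (5 10)(6 8)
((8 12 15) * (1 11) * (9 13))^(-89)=(1 11)(8 12 15)(9 13)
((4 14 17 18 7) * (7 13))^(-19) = (4 7 13 18 17 14)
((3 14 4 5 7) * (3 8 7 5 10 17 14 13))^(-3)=((3 13)(4 10 17 14)(7 8))^(-3)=(3 13)(4 10 17 14)(7 8)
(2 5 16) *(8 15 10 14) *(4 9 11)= (2 5 16)(4 9 11)(8 15 10 14)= [0, 1, 5, 3, 9, 16, 6, 7, 15, 11, 14, 4, 12, 13, 8, 10, 2]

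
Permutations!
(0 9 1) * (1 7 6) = (0 9 7 6 1) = [9, 0, 2, 3, 4, 5, 1, 6, 8, 7]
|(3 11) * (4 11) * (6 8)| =6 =|(3 4 11)(6 8)|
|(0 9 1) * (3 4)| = 6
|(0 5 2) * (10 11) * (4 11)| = 3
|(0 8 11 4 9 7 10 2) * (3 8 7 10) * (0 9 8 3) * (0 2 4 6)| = |(0 7 2 9 10 4 8 11 6)| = 9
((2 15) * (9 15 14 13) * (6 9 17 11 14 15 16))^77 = ((2 15)(6 9 16)(11 14 13 17))^77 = (2 15)(6 16 9)(11 14 13 17)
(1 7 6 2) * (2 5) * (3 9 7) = (1 3 9 7 6 5 2) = [0, 3, 1, 9, 4, 2, 5, 6, 8, 7]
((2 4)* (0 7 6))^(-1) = (0 6 7)(2 4)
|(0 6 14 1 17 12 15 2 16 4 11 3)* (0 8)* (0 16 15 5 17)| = |(0 6 14 1)(2 15)(3 8 16 4 11)(5 17 12)| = 60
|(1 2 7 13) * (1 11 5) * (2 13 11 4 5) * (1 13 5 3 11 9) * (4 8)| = 10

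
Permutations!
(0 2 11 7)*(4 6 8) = (0 2 11 7)(4 6 8) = [2, 1, 11, 3, 6, 5, 8, 0, 4, 9, 10, 7]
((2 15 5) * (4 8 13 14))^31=(2 15 5)(4 14 13 8)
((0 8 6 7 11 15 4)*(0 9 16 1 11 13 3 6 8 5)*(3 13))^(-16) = (1 15 9)(3 7 6)(4 16 11)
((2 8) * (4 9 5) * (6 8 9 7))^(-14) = (9)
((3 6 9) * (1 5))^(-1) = ((1 5)(3 6 9))^(-1) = (1 5)(3 9 6)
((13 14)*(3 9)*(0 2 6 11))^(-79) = ((0 2 6 11)(3 9)(13 14))^(-79) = (0 2 6 11)(3 9)(13 14)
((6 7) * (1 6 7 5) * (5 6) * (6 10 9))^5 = ((1 5)(6 10 9))^5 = (1 5)(6 9 10)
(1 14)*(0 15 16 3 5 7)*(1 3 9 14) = (0 15 16 9 14 3 5 7) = [15, 1, 2, 5, 4, 7, 6, 0, 8, 14, 10, 11, 12, 13, 3, 16, 9]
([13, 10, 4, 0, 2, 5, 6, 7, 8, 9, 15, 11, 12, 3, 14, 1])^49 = [13, 10, 4, 0, 2, 5, 6, 7, 8, 9, 15, 11, 12, 3, 14, 1]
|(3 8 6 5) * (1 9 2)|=12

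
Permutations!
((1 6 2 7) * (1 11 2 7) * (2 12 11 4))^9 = ((1 6 7 4 2)(11 12))^9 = (1 2 4 7 6)(11 12)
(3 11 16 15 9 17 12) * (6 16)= (3 11 6 16 15 9 17 12)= [0, 1, 2, 11, 4, 5, 16, 7, 8, 17, 10, 6, 3, 13, 14, 9, 15, 12]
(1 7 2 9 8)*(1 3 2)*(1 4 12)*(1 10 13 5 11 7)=[0, 1, 9, 2, 12, 11, 6, 4, 3, 8, 13, 7, 10, 5]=(2 9 8 3)(4 12 10 13 5 11 7)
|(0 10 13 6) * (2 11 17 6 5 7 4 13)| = 12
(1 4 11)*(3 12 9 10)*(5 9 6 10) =(1 4 11)(3 12 6 10)(5 9) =[0, 4, 2, 12, 11, 9, 10, 7, 8, 5, 3, 1, 6]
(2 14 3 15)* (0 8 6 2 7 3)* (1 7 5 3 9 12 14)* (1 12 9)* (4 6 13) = [8, 7, 12, 15, 6, 3, 2, 1, 13, 9, 10, 11, 14, 4, 0, 5] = (0 8 13 4 6 2 12 14)(1 7)(3 15 5)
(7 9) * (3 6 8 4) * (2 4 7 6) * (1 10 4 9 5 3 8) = [0, 10, 9, 2, 8, 3, 1, 5, 7, 6, 4] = (1 10 4 8 7 5 3 2 9 6)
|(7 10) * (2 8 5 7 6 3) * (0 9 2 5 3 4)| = 10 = |(0 9 2 8 3 5 7 10 6 4)|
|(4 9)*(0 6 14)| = |(0 6 14)(4 9)| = 6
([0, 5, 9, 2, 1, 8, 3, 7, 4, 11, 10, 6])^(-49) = [0, 4, 9, 2, 8, 1, 3, 7, 5, 11, 10, 6]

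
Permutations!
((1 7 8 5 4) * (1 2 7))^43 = (2 5 7 4 8)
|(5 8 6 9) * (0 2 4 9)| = |(0 2 4 9 5 8 6)| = 7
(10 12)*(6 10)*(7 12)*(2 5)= (2 5)(6 10 7 12)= [0, 1, 5, 3, 4, 2, 10, 12, 8, 9, 7, 11, 6]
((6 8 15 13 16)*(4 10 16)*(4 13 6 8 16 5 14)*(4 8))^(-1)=(4 16 6 15 8 14 5 10)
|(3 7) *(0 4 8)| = 6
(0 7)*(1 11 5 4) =(0 7)(1 11 5 4) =[7, 11, 2, 3, 1, 4, 6, 0, 8, 9, 10, 5]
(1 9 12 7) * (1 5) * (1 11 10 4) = (1 9 12 7 5 11 10 4) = [0, 9, 2, 3, 1, 11, 6, 5, 8, 12, 4, 10, 7]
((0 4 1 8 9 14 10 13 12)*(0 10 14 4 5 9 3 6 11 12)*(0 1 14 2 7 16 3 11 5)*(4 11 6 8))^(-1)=(1 13 10 12 11 9 5 6 8 3 16 7 2 14 4)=((1 4 14 2 7 16 3 8 6 5 9 11 12 10 13))^(-1)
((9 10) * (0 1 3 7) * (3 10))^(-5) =((0 1 10 9 3 7))^(-5) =(0 1 10 9 3 7)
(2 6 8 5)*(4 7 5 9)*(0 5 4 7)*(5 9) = (0 9 7 4)(2 6 8 5) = [9, 1, 6, 3, 0, 2, 8, 4, 5, 7]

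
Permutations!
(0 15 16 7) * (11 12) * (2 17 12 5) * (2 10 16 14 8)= (0 15 14 8 2 17 12 11 5 10 16 7)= [15, 1, 17, 3, 4, 10, 6, 0, 2, 9, 16, 5, 11, 13, 8, 14, 7, 12]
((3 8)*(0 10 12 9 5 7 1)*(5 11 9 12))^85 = (12)(3 8)(9 11)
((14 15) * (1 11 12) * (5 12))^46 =((1 11 5 12)(14 15))^46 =(15)(1 5)(11 12)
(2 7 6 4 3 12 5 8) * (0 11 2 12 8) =[11, 1, 7, 8, 3, 0, 4, 6, 12, 9, 10, 2, 5] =(0 11 2 7 6 4 3 8 12 5)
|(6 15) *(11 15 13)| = |(6 13 11 15)| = 4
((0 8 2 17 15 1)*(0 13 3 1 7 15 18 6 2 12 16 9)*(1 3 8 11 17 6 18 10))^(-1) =(18)(0 9 16 12 8 13 1 10 17 11)(2 6)(7 15)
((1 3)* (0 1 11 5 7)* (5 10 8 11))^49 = (0 7 5 3 1)(8 11 10)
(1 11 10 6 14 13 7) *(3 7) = (1 11 10 6 14 13 3 7) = [0, 11, 2, 7, 4, 5, 14, 1, 8, 9, 6, 10, 12, 3, 13]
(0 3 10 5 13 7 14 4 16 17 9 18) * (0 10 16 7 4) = (0 3 16 17 9 18 10 5 13 4 7 14) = [3, 1, 2, 16, 7, 13, 6, 14, 8, 18, 5, 11, 12, 4, 0, 15, 17, 9, 10]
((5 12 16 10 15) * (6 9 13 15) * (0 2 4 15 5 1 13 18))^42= ((0 2 4 15 1 13 5 12 16 10 6 9 18))^42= (0 15 5 10 18 4 13 16 9 2 1 12 6)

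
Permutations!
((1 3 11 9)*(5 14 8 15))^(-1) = ((1 3 11 9)(5 14 8 15))^(-1) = (1 9 11 3)(5 15 8 14)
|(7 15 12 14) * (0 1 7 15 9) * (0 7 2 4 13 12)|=8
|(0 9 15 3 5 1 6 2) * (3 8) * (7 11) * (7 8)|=|(0 9 15 7 11 8 3 5 1 6 2)|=11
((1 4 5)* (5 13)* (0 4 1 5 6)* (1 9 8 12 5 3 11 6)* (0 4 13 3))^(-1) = (0 5 12 8 9 1 13)(3 4 6 11)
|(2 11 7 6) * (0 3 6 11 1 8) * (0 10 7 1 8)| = 9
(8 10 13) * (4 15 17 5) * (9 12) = (4 15 17 5)(8 10 13)(9 12) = [0, 1, 2, 3, 15, 4, 6, 7, 10, 12, 13, 11, 9, 8, 14, 17, 16, 5]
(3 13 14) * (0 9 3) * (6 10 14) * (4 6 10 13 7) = [9, 1, 2, 7, 6, 5, 13, 4, 8, 3, 14, 11, 12, 10, 0] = (0 9 3 7 4 6 13 10 14)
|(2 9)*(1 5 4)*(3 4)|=|(1 5 3 4)(2 9)|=4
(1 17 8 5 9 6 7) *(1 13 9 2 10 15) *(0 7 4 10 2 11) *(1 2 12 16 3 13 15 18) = (0 7 15 2 12 16 3 13 9 6 4 10 18 1 17 8 5 11) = [7, 17, 12, 13, 10, 11, 4, 15, 5, 6, 18, 0, 16, 9, 14, 2, 3, 8, 1]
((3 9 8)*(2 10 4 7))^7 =(2 7 4 10)(3 9 8)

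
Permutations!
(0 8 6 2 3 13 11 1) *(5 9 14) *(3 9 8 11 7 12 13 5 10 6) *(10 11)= (0 10 6 2 9 14 11 1)(3 5 8)(7 12 13)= [10, 0, 9, 5, 4, 8, 2, 12, 3, 14, 6, 1, 13, 7, 11]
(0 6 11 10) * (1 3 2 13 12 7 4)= (0 6 11 10)(1 3 2 13 12 7 4)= [6, 3, 13, 2, 1, 5, 11, 4, 8, 9, 0, 10, 7, 12]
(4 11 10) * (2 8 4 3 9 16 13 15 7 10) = (2 8 4 11)(3 9 16 13 15 7 10) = [0, 1, 8, 9, 11, 5, 6, 10, 4, 16, 3, 2, 12, 15, 14, 7, 13]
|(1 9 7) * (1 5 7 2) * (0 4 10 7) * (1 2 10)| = 7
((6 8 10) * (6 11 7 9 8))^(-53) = ((7 9 8 10 11))^(-53) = (7 8 11 9 10)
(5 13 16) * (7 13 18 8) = (5 18 8 7 13 16) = [0, 1, 2, 3, 4, 18, 6, 13, 7, 9, 10, 11, 12, 16, 14, 15, 5, 17, 8]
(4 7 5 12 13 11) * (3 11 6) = (3 11 4 7 5 12 13 6) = [0, 1, 2, 11, 7, 12, 3, 5, 8, 9, 10, 4, 13, 6]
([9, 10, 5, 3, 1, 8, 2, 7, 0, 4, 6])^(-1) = (0 8 5 2 6 10 1 4 9)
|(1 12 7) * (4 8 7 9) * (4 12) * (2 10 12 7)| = |(1 4 8 2 10 12 9 7)| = 8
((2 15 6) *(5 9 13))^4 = (2 15 6)(5 9 13)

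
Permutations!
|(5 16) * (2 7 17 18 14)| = 10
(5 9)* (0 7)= (0 7)(5 9)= [7, 1, 2, 3, 4, 9, 6, 0, 8, 5]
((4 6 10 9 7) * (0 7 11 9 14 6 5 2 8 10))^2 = ((0 7 4 5 2 8 10 14 6)(9 11))^2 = (0 4 2 10 6 7 5 8 14)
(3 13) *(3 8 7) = [0, 1, 2, 13, 4, 5, 6, 3, 7, 9, 10, 11, 12, 8] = (3 13 8 7)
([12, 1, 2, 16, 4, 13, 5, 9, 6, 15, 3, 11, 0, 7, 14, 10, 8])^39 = (0 12)(3 10 15 9 7 13 5 6 8 16)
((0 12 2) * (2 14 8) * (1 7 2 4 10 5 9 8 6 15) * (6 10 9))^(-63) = ((0 12 14 10 5 6 15 1 7 2)(4 9 8))^(-63) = (0 1 5 12 7 6 14 2 15 10)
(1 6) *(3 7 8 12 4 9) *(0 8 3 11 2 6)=(0 8 12 4 9 11 2 6 1)(3 7)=[8, 0, 6, 7, 9, 5, 1, 3, 12, 11, 10, 2, 4]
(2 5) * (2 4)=(2 5 4)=[0, 1, 5, 3, 2, 4]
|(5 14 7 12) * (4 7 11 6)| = 7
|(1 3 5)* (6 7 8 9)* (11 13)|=|(1 3 5)(6 7 8 9)(11 13)|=12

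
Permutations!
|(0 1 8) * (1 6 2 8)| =4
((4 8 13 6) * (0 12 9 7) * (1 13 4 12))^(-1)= (0 7 9 12 6 13 1)(4 8)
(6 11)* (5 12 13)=(5 12 13)(6 11)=[0, 1, 2, 3, 4, 12, 11, 7, 8, 9, 10, 6, 13, 5]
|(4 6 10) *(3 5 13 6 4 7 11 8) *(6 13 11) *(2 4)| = 12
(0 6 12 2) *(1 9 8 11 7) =(0 6 12 2)(1 9 8 11 7) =[6, 9, 0, 3, 4, 5, 12, 1, 11, 8, 10, 7, 2]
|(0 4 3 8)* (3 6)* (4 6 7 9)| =|(0 6 3 8)(4 7 9)| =12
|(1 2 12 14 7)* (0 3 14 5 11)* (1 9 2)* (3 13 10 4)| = |(0 13 10 4 3 14 7 9 2 12 5 11)| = 12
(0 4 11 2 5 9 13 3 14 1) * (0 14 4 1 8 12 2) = (0 1 14 8 12 2 5 9 13 3 4 11) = [1, 14, 5, 4, 11, 9, 6, 7, 12, 13, 10, 0, 2, 3, 8]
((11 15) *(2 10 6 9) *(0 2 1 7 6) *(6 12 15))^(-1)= (0 10 2)(1 9 6 11 15 12 7)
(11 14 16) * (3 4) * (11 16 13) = (16)(3 4)(11 14 13) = [0, 1, 2, 4, 3, 5, 6, 7, 8, 9, 10, 14, 12, 11, 13, 15, 16]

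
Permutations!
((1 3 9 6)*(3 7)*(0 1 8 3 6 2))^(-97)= (0 2 9 3 8 6 7 1)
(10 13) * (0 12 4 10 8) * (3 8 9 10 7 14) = (0 12 4 7 14 3 8)(9 10 13) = [12, 1, 2, 8, 7, 5, 6, 14, 0, 10, 13, 11, 4, 9, 3]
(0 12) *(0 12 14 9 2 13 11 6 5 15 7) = (0 14 9 2 13 11 6 5 15 7) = [14, 1, 13, 3, 4, 15, 5, 0, 8, 2, 10, 6, 12, 11, 9, 7]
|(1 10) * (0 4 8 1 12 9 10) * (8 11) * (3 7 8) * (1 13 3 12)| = |(0 4 11 12 9 10 1)(3 7 8 13)| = 28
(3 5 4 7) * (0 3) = (0 3 5 4 7) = [3, 1, 2, 5, 7, 4, 6, 0]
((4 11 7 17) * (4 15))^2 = ((4 11 7 17 15))^2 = (4 7 15 11 17)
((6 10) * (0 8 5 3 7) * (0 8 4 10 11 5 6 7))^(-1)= (0 3 5 11 6 8 7 10 4)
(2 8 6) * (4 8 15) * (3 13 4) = (2 15 3 13 4 8 6) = [0, 1, 15, 13, 8, 5, 2, 7, 6, 9, 10, 11, 12, 4, 14, 3]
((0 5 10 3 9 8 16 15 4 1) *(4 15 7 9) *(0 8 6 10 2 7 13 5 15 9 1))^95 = ((0 15 9 6 10 3 4)(1 8 16 13 5 2 7))^95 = (0 10 15 3 9 4 6)(1 5 8 2 16 7 13)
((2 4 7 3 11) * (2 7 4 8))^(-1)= (2 8)(3 7 11)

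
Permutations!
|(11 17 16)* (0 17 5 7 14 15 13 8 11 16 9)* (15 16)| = |(0 17 9)(5 7 14 16 15 13 8 11)| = 24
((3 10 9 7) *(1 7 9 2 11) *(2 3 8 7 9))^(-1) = (1 11 2 9)(3 10)(7 8)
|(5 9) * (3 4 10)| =6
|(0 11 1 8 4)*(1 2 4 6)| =12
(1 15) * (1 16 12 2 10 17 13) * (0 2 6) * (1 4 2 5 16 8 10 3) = (0 5 16 12 6)(1 15 8 10 17 13 4 2 3) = [5, 15, 3, 1, 2, 16, 0, 7, 10, 9, 17, 11, 6, 4, 14, 8, 12, 13]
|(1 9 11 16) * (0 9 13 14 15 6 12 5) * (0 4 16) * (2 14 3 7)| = |(0 9 11)(1 13 3 7 2 14 15 6 12 5 4 16)| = 12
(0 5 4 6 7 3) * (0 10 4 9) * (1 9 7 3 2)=(0 5 7 2 1 9)(3 10 4 6)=[5, 9, 1, 10, 6, 7, 3, 2, 8, 0, 4]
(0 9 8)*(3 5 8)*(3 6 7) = [9, 1, 2, 5, 4, 8, 7, 3, 0, 6] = (0 9 6 7 3 5 8)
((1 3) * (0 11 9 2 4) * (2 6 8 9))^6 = ((0 11 2 4)(1 3)(6 8 9))^6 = (0 2)(4 11)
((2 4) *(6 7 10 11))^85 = ((2 4)(6 7 10 11))^85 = (2 4)(6 7 10 11)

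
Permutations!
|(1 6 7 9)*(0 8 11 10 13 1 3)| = 10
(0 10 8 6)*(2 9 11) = [10, 1, 9, 3, 4, 5, 0, 7, 6, 11, 8, 2] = (0 10 8 6)(2 9 11)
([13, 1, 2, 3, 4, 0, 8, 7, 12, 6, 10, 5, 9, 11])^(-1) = (0 5 11 13)(6 9 12 8)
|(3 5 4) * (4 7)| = 4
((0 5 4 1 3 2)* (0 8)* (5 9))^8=(9)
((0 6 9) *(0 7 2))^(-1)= (0 2 7 9 6)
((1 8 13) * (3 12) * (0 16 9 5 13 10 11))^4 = (0 13 11 5 10 9 8 16 1)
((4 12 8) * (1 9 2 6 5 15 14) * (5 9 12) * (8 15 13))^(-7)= ((1 12 15 14)(2 6 9)(4 5 13 8))^(-7)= (1 12 15 14)(2 9 6)(4 5 13 8)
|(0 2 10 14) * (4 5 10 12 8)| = 8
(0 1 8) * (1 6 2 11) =(0 6 2 11 1 8) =[6, 8, 11, 3, 4, 5, 2, 7, 0, 9, 10, 1]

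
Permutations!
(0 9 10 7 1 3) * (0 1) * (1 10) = (0 9 1 3 10 7) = [9, 3, 2, 10, 4, 5, 6, 0, 8, 1, 7]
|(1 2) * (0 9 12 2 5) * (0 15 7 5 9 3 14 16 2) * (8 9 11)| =30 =|(0 3 14 16 2 1 11 8 9 12)(5 15 7)|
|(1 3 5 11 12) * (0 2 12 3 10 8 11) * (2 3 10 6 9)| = |(0 3 5)(1 6 9 2 12)(8 11 10)| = 15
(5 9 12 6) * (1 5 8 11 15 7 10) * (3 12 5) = [0, 3, 2, 12, 4, 9, 8, 10, 11, 5, 1, 15, 6, 13, 14, 7] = (1 3 12 6 8 11 15 7 10)(5 9)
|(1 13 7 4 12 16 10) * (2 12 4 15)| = |(1 13 7 15 2 12 16 10)| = 8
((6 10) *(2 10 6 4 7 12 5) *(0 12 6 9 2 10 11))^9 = (0 11 2 9 6 7 4 10 5 12)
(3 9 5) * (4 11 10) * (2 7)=(2 7)(3 9 5)(4 11 10)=[0, 1, 7, 9, 11, 3, 6, 2, 8, 5, 4, 10]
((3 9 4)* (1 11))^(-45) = (1 11)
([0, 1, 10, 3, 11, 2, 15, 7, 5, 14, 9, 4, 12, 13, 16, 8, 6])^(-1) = [0, 1, 5, 3, 11, 8, 16, 7, 15, 10, 2, 4, 12, 13, 9, 6, 14]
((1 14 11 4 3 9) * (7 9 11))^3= (1 9 7 14)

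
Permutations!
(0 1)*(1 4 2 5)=(0 4 2 5 1)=[4, 0, 5, 3, 2, 1]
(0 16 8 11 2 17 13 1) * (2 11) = [16, 0, 17, 3, 4, 5, 6, 7, 2, 9, 10, 11, 12, 1, 14, 15, 8, 13] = (0 16 8 2 17 13 1)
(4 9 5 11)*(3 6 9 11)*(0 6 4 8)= (0 6 9 5 3 4 11 8)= [6, 1, 2, 4, 11, 3, 9, 7, 0, 5, 10, 8]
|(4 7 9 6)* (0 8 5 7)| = |(0 8 5 7 9 6 4)| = 7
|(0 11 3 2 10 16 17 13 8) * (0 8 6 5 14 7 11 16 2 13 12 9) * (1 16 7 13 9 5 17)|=30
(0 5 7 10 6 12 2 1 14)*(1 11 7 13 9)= (0 5 13 9 1 14)(2 11 7 10 6 12)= [5, 14, 11, 3, 4, 13, 12, 10, 8, 1, 6, 7, 2, 9, 0]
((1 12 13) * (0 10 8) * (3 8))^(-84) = ((0 10 3 8)(1 12 13))^(-84) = (13)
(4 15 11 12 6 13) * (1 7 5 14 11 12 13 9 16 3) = (1 7 5 14 11 13 4 15 12 6 9 16 3) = [0, 7, 2, 1, 15, 14, 9, 5, 8, 16, 10, 13, 6, 4, 11, 12, 3]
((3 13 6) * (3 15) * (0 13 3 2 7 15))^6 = (15) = ((0 13 6)(2 7 15))^6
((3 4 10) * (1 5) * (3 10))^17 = ((10)(1 5)(3 4))^17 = (10)(1 5)(3 4)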